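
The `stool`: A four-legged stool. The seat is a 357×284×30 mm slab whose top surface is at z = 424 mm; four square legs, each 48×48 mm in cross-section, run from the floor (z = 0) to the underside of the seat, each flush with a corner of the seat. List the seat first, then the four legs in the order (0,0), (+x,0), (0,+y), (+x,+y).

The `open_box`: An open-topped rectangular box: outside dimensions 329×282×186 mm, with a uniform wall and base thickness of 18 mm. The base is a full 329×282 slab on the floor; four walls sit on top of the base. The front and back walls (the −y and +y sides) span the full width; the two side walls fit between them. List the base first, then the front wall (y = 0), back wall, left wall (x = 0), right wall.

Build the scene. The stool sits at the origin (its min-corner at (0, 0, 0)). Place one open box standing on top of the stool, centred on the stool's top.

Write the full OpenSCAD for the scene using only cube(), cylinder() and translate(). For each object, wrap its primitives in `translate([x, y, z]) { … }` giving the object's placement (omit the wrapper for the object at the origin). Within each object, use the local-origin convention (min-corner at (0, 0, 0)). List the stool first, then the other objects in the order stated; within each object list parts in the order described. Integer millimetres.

translate([0, 0, 394]) cube([357, 284, 30]);
cube([48, 48, 394]);
translate([309, 0, 0]) cube([48, 48, 394]);
translate([0, 236, 0]) cube([48, 48, 394]);
translate([309, 236, 0]) cube([48, 48, 394]);
translate([14, 1, 424]) {
  cube([329, 282, 18]);
  translate([0, 0, 18]) cube([329, 18, 168]);
  translate([0, 264, 18]) cube([329, 18, 168]);
  translate([0, 18, 18]) cube([18, 246, 168]);
  translate([311, 18, 18]) cube([18, 246, 168]);
}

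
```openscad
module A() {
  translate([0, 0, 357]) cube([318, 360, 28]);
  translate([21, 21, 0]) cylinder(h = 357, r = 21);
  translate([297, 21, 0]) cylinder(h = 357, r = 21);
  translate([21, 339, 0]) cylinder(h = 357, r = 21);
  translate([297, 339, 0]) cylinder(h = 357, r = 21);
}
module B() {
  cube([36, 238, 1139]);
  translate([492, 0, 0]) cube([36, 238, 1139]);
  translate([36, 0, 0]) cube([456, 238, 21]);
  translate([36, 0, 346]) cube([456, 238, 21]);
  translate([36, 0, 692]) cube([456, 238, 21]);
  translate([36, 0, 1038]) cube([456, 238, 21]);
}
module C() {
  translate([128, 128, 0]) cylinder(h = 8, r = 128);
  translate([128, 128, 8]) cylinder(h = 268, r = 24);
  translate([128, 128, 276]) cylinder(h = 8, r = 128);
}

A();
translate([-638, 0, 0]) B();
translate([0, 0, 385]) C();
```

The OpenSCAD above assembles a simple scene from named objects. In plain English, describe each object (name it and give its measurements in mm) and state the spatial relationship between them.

A is a four-legged stool. The seat is 318×360 mm, 28 mm thick, top at z = 385 mm. It stands on four round legs, each 42 mm in diameter, from z = 0 to the seat underside, each leg's axis is inset half a diameter from the nearest pair of seat edges (so the leg's bounding box is flush with the corner).

B is a bookshelf 528 mm wide overall, 238 mm deep and 1139 mm tall. The two sides are 36 mm thick vertical panels. 4 horizontal shelves of 21 mm thickness span between the inner faces of the sides; the lowest shelf sits on the floor and shelves are stacked with a clear vertical gap of 325 mm between each pair.

C is a spool: two coaxial disc flanges of radius 128 mm and thickness 8 mm, joined by a core cylinder of radius 24 mm and height 268 mm. The lower flange rests on z = 0 and the three cylinders share a vertical axis.

The bookshelf is on the floor beside the stool on its −x side. The spool is on top of the stool.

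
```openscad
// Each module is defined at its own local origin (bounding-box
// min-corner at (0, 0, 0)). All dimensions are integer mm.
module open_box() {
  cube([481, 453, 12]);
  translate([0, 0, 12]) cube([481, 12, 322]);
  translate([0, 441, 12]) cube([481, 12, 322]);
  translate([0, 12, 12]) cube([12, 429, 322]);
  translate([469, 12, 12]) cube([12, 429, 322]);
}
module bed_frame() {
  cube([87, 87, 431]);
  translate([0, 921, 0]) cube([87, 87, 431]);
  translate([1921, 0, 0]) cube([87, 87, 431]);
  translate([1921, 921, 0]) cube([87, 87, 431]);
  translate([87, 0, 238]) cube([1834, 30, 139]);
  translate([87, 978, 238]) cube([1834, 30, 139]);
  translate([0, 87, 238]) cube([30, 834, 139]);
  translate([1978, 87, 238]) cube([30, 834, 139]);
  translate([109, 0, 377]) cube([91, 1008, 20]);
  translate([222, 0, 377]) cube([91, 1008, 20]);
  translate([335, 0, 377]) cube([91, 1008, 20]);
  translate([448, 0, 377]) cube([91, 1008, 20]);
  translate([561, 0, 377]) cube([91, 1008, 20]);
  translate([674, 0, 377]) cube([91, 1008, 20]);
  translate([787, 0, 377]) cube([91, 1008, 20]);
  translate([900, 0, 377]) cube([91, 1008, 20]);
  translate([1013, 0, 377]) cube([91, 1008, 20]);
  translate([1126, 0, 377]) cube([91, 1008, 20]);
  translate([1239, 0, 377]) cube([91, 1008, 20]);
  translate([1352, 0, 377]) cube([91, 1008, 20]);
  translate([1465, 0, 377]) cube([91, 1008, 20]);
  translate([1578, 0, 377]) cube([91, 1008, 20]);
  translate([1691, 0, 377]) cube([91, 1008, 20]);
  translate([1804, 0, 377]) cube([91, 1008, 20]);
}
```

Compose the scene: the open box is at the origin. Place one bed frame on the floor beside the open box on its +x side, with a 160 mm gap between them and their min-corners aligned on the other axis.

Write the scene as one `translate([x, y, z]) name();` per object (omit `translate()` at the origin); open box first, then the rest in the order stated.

open_box();
translate([641, 0, 0]) bed_frame();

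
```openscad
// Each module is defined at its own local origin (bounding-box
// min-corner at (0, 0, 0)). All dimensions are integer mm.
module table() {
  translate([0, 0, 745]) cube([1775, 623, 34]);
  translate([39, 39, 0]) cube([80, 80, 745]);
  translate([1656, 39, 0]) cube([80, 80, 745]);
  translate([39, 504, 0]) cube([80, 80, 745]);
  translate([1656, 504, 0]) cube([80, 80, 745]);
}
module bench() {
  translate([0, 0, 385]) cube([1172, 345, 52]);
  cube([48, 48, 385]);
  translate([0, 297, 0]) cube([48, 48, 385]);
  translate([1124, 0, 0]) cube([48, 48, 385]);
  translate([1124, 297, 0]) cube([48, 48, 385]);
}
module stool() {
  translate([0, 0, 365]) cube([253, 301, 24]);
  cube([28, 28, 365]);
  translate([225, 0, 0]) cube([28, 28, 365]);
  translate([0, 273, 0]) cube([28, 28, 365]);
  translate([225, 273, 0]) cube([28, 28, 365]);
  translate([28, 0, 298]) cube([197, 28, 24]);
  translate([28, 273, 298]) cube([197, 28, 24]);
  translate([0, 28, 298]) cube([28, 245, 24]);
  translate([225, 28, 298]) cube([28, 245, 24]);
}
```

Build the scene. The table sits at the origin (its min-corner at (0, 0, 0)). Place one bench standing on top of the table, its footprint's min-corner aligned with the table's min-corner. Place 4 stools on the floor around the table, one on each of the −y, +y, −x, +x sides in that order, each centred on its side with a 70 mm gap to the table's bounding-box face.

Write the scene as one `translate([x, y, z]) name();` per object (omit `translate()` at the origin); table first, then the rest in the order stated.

table();
translate([0, 0, 779]) bench();
translate([761, -371, 0]) stool();
translate([761, 693, 0]) stool();
translate([-323, 161, 0]) stool();
translate([1845, 161, 0]) stool();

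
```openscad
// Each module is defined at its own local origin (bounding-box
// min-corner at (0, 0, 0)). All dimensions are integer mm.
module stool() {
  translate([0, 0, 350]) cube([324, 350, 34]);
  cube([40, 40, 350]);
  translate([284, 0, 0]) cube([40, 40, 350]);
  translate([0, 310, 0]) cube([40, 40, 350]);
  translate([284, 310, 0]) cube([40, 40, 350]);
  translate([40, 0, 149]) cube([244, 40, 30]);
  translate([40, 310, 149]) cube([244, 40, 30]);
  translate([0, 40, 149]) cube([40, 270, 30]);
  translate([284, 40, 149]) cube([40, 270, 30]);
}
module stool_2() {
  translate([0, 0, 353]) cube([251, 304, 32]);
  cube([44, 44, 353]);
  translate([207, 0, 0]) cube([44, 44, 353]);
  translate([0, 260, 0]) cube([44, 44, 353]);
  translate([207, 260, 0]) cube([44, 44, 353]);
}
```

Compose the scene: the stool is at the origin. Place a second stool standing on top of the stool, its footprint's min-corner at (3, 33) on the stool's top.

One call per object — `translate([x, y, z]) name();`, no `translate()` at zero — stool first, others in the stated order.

stool();
translate([3, 33, 384]) stool_2();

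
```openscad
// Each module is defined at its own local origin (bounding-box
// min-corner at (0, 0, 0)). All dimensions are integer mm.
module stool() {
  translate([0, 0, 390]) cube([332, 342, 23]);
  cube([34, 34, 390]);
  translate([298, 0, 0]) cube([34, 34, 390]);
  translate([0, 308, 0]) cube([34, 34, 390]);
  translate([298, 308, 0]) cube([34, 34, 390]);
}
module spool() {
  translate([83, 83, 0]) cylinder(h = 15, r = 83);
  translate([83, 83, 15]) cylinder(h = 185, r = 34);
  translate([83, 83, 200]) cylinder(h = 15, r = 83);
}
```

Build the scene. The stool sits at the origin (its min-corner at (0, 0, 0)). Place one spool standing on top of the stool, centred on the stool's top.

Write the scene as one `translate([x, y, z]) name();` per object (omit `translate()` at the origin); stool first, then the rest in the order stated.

stool();
translate([83, 88, 413]) spool();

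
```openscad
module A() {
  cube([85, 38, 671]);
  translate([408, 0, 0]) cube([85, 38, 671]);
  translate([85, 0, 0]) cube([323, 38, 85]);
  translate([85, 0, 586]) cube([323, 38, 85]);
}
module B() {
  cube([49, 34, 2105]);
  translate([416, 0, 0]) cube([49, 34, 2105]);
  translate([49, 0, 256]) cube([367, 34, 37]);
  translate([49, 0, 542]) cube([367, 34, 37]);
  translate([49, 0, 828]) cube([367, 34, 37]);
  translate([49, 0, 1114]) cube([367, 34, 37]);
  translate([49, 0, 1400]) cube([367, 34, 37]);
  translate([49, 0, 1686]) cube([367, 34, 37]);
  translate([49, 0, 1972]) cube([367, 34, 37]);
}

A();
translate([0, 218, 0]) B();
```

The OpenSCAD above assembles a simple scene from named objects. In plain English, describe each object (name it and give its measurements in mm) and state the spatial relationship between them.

A is a picture frame with a 323×501 mm rectangular opening (x by z) and a uniform 85 mm border on every side. Frame depth is 38 mm along y. It is built from two vertical stiles running the full outside height and two horizontal rails spanning the gap between the stiles.

B is a wooden ladder with two side rails of 49×34 mm section and 2105 mm height, set 465 mm apart overall. Between them run 7 rectangular rungs (34 mm deep, 37 mm thick), front faces flush with the rails' −y face. The bottom of the first rung is 256 mm above the floor and each subsequent rung is 286 mm higher than the one below.

The ladder is on the floor beside the picture frame on its +y side.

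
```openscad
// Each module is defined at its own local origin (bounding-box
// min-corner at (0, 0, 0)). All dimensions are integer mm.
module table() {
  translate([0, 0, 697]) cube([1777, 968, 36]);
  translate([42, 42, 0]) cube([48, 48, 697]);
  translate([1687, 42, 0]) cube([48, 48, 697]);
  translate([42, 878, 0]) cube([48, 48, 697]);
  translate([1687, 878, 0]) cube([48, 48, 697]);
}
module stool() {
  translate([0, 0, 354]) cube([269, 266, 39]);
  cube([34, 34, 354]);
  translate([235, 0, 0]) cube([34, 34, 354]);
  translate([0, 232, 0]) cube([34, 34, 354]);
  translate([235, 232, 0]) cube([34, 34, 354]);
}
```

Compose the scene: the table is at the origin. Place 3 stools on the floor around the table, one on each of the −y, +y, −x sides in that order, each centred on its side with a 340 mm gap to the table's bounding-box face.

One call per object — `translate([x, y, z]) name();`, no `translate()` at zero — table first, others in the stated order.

table();
translate([754, -606, 0]) stool();
translate([754, 1308, 0]) stool();
translate([-609, 351, 0]) stool();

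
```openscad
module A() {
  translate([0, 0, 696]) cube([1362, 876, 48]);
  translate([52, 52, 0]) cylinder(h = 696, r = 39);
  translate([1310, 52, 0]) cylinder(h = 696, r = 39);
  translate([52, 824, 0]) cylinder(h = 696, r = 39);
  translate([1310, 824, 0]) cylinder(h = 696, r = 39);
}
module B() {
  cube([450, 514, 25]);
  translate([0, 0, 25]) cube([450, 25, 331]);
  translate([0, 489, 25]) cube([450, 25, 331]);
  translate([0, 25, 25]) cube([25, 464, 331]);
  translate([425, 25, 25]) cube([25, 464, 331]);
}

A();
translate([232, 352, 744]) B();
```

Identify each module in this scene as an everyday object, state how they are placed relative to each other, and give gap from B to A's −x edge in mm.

A is a table. B is an open box. The open box is on top of the table. The gap from the open box to the table's −x edge is 232 mm.

The open box's min-x is at 232; the table's min-x is 0; gap = 232 mm.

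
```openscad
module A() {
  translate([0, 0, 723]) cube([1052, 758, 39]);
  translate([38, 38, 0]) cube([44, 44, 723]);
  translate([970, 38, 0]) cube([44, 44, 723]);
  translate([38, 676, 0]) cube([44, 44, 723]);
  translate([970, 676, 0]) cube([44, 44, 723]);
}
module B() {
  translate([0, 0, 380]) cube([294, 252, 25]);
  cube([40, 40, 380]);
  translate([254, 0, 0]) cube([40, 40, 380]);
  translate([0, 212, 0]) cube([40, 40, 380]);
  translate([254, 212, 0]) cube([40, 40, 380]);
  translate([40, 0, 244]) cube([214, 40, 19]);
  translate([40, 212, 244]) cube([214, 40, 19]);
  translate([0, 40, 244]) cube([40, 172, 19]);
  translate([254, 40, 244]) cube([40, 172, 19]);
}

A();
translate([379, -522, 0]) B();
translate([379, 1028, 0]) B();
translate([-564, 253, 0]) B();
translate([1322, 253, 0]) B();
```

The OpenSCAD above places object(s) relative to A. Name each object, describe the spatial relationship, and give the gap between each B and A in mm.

A is a table. B is a stool. Four stools sit around the table at the −y, +y, −x, +x sides. The gap between each stool and the table is 270 mm.

Each stool's nearest face is 270 mm from the table's bounding box.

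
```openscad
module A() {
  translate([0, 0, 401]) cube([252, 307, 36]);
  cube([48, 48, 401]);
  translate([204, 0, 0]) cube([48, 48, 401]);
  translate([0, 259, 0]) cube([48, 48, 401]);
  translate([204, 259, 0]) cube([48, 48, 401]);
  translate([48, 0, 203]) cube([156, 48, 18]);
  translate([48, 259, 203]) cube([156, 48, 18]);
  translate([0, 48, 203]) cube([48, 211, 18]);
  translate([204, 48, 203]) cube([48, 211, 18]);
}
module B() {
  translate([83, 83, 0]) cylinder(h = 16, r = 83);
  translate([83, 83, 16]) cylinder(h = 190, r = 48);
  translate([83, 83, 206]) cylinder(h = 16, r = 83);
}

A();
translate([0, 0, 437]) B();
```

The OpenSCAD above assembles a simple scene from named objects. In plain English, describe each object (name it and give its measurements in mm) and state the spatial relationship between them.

A is a four-legged stool. The seat is 252×307 mm, 36 mm thick, top at z = 437 mm. It stands on four square legs, each 48×48 mm in cross-section, from z = 0 to the seat underside, each flush with a corner of the seat. Four stretchers, 48 mm wide and 18 mm tall, connect adjacent legs with their undersides at z = 203 mm, each running between the inner faces of the legs it joins and aligned with the legs' outer faces on the other axis.

B is a spool: two coaxial disc flanges of radius 83 mm and thickness 16 mm, joined by a core cylinder of radius 48 mm and height 190 mm. The lower flange rests on z = 0 and the three cylinders share a vertical axis.

The spool is on top of the stool.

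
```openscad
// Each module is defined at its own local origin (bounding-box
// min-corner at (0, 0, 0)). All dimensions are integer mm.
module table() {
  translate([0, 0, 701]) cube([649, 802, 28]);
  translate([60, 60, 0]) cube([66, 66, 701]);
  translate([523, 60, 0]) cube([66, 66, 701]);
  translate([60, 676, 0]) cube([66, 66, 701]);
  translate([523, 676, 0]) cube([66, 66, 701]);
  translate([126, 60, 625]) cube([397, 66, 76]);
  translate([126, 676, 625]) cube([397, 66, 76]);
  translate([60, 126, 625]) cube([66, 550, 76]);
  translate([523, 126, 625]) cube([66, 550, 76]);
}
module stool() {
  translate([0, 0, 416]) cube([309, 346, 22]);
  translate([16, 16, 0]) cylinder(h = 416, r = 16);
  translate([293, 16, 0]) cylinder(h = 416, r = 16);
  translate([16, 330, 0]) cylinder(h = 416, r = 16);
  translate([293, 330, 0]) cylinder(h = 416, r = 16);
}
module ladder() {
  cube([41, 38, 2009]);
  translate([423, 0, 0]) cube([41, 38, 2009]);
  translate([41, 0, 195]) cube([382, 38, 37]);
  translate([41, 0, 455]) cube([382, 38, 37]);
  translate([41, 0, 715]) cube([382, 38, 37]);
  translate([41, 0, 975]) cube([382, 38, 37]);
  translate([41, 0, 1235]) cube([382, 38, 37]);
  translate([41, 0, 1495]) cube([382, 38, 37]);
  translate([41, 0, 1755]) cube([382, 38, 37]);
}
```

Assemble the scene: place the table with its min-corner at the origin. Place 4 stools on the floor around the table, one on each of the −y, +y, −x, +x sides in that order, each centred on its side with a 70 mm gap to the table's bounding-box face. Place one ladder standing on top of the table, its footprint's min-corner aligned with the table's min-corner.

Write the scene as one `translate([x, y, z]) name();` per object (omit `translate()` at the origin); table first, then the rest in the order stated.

table();
translate([170, -416, 0]) stool();
translate([170, 872, 0]) stool();
translate([-379, 228, 0]) stool();
translate([719, 228, 0]) stool();
translate([0, 0, 729]) ladder();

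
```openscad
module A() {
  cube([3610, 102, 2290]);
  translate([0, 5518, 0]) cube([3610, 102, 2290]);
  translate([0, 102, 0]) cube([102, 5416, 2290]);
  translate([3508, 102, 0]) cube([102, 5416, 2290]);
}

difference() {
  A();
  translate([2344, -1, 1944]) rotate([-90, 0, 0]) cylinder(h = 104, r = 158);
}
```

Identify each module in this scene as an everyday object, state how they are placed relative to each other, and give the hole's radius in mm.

A is a house frame. The house frame has a circular hole through its front wall. The hole's radius is 158 mm.

The subtracted cylinder has r = 158 mm.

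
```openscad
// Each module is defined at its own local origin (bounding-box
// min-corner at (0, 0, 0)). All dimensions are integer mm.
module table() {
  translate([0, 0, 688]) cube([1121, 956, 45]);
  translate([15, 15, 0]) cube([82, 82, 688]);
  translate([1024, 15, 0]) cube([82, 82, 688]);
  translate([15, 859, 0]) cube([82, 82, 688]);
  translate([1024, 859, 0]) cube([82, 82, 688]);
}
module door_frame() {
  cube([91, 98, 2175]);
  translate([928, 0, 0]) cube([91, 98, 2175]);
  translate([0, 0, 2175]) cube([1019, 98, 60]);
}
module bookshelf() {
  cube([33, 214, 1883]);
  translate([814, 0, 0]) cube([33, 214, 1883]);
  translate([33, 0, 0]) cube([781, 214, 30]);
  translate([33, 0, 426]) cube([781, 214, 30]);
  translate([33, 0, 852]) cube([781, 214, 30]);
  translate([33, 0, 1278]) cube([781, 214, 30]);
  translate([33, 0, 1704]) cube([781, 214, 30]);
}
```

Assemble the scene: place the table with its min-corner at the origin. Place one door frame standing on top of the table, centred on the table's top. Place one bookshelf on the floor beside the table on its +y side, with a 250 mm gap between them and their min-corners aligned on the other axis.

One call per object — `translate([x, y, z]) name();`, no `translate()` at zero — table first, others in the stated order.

table();
translate([51, 429, 733]) door_frame();
translate([0, 1206, 0]) bookshelf();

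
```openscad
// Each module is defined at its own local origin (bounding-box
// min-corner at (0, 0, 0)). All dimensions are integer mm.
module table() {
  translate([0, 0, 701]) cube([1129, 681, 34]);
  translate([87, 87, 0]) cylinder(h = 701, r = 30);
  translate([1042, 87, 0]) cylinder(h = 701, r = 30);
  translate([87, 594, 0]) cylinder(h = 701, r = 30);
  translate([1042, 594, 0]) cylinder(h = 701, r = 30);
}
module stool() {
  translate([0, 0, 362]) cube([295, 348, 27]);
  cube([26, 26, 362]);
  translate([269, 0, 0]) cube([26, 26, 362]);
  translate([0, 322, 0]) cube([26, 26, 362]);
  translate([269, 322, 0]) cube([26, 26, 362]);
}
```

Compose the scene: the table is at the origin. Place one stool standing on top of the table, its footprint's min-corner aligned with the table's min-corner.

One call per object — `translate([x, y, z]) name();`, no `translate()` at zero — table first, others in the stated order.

table();
translate([0, 0, 735]) stool();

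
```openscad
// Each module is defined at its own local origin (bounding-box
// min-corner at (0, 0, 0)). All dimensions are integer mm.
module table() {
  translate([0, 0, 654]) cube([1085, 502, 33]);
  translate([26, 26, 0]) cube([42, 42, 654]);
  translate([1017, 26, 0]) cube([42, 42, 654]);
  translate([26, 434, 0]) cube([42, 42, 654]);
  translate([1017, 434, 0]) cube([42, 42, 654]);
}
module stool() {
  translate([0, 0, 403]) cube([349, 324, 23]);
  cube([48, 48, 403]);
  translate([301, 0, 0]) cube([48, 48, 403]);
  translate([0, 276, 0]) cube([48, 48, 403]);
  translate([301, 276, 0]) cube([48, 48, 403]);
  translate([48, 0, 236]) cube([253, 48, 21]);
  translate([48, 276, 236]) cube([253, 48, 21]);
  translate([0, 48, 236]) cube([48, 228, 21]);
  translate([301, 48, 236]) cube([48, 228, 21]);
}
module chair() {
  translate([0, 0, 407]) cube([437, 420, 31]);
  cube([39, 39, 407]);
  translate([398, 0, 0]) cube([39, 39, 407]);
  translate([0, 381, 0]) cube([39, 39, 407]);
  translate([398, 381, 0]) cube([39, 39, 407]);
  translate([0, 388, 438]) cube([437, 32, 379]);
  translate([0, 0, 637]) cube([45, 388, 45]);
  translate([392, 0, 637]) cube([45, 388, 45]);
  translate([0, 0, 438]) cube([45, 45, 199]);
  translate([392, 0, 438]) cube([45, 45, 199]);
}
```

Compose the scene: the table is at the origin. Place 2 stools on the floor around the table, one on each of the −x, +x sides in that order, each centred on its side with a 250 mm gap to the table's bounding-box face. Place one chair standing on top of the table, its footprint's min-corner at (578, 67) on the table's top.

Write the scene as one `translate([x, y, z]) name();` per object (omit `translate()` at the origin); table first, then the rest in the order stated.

table();
translate([-599, 89, 0]) stool();
translate([1335, 89, 0]) stool();
translate([578, 67, 687]) chair();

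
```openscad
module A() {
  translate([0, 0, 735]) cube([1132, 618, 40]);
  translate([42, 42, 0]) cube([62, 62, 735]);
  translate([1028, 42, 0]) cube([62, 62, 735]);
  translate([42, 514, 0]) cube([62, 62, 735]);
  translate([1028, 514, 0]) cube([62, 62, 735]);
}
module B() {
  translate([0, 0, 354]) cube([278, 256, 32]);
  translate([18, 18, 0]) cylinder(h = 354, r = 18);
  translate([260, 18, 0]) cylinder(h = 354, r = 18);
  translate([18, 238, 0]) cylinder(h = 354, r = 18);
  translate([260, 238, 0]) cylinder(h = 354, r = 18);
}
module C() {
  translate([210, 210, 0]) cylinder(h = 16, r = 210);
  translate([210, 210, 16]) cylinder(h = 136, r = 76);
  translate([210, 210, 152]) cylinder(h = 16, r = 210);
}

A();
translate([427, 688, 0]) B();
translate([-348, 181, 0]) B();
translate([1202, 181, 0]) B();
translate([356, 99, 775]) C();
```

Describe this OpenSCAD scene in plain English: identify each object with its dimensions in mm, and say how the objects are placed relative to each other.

A is a table with a 1132×618 mm rectangular top, 40 mm thick, top surface at z = 775 mm, supported by four 62×62 mm square legs, each inset 42 mm from the nearest pair of top edges, running from the floor.

B is a four-legged stool. The seat is a 278×256×32 mm slab whose top surface is at z = 386 mm; four round legs, each 36 mm in diameter, run from the floor (z = 0) to the underside of the seat, each leg's axis is inset half a diameter from the nearest pair of seat edges (so the leg's bounding box is flush with the corner).

C is a spool: two coaxial disc flanges of radius 210 mm and thickness 16 mm, joined by a core cylinder of radius 76 mm and height 136 mm. The lower flange rests on z = 0 and the three cylinders share a vertical axis.

Three stools sit around the table at the +y, −x, +x sides. The spool is on top of the table, centred.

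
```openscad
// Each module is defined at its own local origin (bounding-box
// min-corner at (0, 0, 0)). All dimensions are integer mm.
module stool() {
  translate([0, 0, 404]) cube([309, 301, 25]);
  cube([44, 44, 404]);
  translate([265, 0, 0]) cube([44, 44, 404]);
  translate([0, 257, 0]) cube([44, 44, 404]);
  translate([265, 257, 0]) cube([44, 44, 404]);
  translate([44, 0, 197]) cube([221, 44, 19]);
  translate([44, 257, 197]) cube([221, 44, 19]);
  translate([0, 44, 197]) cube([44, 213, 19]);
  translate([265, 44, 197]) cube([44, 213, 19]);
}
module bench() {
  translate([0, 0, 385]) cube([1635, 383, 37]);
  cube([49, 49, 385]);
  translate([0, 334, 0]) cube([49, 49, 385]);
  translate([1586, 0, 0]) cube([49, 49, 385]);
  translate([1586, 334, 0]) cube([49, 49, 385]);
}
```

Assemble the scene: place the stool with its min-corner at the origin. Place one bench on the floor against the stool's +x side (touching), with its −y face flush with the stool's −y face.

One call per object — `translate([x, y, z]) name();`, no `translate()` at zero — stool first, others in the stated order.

stool();
translate([309, 0, 0]) bench();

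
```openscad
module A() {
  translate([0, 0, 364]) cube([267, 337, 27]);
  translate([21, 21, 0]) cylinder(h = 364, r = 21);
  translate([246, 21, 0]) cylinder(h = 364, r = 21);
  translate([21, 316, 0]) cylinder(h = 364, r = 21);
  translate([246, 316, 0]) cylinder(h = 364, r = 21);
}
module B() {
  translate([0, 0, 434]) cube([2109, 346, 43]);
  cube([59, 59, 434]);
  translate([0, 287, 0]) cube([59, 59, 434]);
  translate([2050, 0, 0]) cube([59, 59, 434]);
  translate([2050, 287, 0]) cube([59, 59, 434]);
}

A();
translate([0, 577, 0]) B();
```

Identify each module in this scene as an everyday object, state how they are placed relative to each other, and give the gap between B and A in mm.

The bench's nearest face is 240 mm from the stool's +y face.

A is a stool. B is a bench. The bench is on the floor beside the stool on its +y side. The gap between the bench and the stool is 240 mm.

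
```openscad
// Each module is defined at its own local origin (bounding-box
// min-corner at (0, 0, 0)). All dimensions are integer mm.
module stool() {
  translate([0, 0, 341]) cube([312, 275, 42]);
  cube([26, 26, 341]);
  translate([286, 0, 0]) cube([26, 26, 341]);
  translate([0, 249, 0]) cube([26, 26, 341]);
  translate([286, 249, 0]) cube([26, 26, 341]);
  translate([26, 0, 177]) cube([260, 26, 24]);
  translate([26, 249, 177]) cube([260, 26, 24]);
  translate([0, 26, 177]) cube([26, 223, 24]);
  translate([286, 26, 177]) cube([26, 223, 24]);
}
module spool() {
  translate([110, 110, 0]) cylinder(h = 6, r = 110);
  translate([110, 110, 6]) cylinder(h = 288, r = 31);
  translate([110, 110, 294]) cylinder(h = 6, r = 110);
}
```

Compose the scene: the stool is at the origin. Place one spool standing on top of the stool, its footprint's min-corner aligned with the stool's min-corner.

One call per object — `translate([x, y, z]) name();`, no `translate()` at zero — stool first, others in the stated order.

stool();
translate([0, 0, 383]) spool();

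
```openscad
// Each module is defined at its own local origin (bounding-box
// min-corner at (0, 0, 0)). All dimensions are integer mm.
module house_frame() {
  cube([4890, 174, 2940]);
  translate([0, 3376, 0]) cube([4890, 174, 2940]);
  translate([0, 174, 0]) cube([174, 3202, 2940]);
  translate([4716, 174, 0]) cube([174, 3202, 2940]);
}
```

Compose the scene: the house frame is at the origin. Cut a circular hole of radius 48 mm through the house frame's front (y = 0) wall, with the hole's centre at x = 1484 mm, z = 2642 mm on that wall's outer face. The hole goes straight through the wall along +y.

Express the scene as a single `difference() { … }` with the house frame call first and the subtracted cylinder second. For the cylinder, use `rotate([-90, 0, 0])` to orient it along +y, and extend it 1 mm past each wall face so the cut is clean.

difference() {
  house_frame();
  translate([1484, -1, 2642]) rotate([-90, 0, 0]) cylinder(h = 176, r = 48);
}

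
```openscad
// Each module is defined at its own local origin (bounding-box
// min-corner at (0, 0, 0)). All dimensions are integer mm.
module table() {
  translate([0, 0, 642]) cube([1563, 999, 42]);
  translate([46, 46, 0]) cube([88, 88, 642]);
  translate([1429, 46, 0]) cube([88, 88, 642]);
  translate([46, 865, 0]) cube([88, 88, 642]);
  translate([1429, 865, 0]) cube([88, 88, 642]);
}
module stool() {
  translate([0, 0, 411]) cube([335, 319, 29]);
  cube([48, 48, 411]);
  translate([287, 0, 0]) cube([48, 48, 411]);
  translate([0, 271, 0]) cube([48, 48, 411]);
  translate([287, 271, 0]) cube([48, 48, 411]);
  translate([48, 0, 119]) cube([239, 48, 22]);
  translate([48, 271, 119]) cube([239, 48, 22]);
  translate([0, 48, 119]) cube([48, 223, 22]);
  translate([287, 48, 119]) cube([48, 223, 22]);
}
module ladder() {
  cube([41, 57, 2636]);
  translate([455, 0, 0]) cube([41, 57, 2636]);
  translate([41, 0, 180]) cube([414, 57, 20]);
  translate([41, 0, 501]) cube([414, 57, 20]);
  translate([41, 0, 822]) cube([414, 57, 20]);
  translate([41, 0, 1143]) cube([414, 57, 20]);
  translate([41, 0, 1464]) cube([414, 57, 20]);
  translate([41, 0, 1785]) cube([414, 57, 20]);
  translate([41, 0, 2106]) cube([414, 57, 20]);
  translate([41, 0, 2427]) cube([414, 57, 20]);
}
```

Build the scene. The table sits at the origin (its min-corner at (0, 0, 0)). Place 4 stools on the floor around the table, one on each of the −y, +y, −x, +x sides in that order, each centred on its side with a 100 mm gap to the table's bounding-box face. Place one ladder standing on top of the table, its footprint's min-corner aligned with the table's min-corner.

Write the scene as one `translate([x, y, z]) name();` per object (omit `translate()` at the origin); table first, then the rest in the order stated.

table();
translate([614, -419, 0]) stool();
translate([614, 1099, 0]) stool();
translate([-435, 340, 0]) stool();
translate([1663, 340, 0]) stool();
translate([0, 0, 684]) ladder();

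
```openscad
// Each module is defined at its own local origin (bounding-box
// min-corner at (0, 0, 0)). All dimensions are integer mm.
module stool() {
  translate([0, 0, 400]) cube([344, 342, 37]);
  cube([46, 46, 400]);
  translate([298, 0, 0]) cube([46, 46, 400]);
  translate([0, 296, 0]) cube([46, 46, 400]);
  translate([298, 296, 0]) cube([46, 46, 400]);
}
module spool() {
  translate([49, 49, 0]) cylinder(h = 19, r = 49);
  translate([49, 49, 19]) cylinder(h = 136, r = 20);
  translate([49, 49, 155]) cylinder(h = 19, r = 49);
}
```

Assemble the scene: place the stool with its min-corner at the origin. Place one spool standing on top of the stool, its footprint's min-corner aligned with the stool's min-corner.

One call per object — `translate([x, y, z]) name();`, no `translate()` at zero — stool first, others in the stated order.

stool();
translate([0, 0, 437]) spool();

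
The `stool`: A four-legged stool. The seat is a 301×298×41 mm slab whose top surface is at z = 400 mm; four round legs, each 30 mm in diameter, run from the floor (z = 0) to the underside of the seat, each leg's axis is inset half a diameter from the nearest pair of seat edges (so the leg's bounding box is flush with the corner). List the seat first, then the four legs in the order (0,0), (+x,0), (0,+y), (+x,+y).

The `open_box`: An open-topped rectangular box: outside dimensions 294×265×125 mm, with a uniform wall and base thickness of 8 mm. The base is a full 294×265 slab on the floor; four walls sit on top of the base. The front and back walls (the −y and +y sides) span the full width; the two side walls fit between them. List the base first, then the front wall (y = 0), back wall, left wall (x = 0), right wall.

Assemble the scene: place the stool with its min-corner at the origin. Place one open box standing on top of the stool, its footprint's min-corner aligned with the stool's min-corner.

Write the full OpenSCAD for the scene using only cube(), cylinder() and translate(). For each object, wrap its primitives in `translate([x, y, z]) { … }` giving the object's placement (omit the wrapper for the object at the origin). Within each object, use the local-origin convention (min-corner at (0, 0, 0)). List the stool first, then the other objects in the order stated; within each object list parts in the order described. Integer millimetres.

translate([0, 0, 359]) cube([301, 298, 41]);
translate([15, 15, 0]) cylinder(h = 359, r = 15);
translate([286, 15, 0]) cylinder(h = 359, r = 15);
translate([15, 283, 0]) cylinder(h = 359, r = 15);
translate([286, 283, 0]) cylinder(h = 359, r = 15);
translate([0, 0, 400]) {
  cube([294, 265, 8]);
  translate([0, 0, 8]) cube([294, 8, 117]);
  translate([0, 257, 8]) cube([294, 8, 117]);
  translate([0, 8, 8]) cube([8, 249, 117]);
  translate([286, 8, 8]) cube([8, 249, 117]);
}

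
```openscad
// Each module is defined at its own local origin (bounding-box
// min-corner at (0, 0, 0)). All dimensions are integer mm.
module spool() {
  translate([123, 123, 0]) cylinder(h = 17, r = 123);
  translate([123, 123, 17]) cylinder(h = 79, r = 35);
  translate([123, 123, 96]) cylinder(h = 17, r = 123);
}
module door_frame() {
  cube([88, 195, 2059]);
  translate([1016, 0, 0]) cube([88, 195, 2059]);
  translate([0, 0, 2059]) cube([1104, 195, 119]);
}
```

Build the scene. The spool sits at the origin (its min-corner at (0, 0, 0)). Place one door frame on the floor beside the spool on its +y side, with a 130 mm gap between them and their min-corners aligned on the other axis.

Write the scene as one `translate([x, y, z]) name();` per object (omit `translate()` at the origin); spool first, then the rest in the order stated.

spool();
translate([0, 376, 0]) door_frame();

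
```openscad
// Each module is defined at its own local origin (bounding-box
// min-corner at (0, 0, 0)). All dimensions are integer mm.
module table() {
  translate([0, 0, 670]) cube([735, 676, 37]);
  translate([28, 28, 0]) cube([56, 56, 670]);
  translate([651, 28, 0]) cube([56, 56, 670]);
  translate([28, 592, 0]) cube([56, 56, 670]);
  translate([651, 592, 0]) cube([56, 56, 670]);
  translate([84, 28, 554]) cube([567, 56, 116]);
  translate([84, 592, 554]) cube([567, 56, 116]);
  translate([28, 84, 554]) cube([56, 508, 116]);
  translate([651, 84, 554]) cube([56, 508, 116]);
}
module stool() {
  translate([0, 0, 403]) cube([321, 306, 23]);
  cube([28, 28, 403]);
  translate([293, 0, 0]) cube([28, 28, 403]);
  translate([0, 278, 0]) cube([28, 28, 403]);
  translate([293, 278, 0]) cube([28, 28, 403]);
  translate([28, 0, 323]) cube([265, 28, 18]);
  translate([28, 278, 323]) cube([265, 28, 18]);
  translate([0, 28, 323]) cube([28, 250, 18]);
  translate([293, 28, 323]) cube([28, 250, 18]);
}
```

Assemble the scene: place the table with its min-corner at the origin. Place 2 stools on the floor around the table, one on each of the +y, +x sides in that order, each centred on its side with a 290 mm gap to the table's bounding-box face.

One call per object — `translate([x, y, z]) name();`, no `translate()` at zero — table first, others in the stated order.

table();
translate([207, 966, 0]) stool();
translate([1025, 185, 0]) stool();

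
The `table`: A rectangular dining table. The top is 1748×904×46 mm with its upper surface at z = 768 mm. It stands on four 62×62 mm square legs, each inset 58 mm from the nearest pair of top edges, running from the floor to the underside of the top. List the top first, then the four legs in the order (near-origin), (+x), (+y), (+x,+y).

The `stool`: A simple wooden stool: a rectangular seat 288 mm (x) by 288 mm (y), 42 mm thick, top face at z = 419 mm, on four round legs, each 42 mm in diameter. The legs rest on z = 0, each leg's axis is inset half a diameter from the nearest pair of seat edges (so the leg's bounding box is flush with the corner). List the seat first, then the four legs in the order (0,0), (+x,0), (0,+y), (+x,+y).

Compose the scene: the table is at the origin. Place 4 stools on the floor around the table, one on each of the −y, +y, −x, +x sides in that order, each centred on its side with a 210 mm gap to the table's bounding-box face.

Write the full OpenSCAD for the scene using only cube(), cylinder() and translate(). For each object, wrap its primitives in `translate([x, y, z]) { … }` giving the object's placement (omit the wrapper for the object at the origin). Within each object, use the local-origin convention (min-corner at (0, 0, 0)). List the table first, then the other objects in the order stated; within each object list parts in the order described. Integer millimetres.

translate([0, 0, 722]) cube([1748, 904, 46]);
translate([58, 58, 0]) cube([62, 62, 722]);
translate([1628, 58, 0]) cube([62, 62, 722]);
translate([58, 784, 0]) cube([62, 62, 722]);
translate([1628, 784, 0]) cube([62, 62, 722]);
translate([730, -498, 0]) {
  translate([0, 0, 377]) cube([288, 288, 42]);
  translate([21, 21, 0]) cylinder(h = 377, r = 21);
  translate([267, 21, 0]) cylinder(h = 377, r = 21);
  translate([21, 267, 0]) cylinder(h = 377, r = 21);
  translate([267, 267, 0]) cylinder(h = 377, r = 21);
}
translate([730, 1114, 0]) {
  translate([0, 0, 377]) cube([288, 288, 42]);
  translate([21, 21, 0]) cylinder(h = 377, r = 21);
  translate([267, 21, 0]) cylinder(h = 377, r = 21);
  translate([21, 267, 0]) cylinder(h = 377, r = 21);
  translate([267, 267, 0]) cylinder(h = 377, r = 21);
}
translate([-498, 308, 0]) {
  translate([0, 0, 377]) cube([288, 288, 42]);
  translate([21, 21, 0]) cylinder(h = 377, r = 21);
  translate([267, 21, 0]) cylinder(h = 377, r = 21);
  translate([21, 267, 0]) cylinder(h = 377, r = 21);
  translate([267, 267, 0]) cylinder(h = 377, r = 21);
}
translate([1958, 308, 0]) {
  translate([0, 0, 377]) cube([288, 288, 42]);
  translate([21, 21, 0]) cylinder(h = 377, r = 21);
  translate([267, 21, 0]) cylinder(h = 377, r = 21);
  translate([21, 267, 0]) cylinder(h = 377, r = 21);
  translate([267, 267, 0]) cylinder(h = 377, r = 21);
}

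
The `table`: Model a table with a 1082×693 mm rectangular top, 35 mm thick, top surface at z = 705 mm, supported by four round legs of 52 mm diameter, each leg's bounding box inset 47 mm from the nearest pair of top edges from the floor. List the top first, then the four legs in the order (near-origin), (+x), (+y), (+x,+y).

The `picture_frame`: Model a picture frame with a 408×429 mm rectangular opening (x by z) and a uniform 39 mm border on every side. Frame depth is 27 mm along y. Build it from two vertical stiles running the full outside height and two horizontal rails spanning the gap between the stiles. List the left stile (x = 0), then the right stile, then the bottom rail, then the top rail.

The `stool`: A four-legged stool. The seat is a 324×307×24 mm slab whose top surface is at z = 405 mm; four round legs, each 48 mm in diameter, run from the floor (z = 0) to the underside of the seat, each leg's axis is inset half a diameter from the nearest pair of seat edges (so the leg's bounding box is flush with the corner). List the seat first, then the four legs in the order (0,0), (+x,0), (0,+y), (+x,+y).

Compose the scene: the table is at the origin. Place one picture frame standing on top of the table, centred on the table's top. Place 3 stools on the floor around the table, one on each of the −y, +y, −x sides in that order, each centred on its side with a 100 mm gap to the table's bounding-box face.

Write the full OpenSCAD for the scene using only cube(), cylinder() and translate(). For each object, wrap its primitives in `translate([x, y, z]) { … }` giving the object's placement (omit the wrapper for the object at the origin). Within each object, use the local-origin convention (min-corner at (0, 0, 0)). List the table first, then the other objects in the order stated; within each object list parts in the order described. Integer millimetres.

translate([0, 0, 670]) cube([1082, 693, 35]);
translate([73, 73, 0]) cylinder(h = 670, r = 26);
translate([1009, 73, 0]) cylinder(h = 670, r = 26);
translate([73, 620, 0]) cylinder(h = 670, r = 26);
translate([1009, 620, 0]) cylinder(h = 670, r = 26);
translate([298, 333, 705]) {
  cube([39, 27, 507]);
  translate([447, 0, 0]) cube([39, 27, 507]);
  translate([39, 0, 0]) cube([408, 27, 39]);
  translate([39, 0, 468]) cube([408, 27, 39]);
}
translate([379, -407, 0]) {
  translate([0, 0, 381]) cube([324, 307, 24]);
  translate([24, 24, 0]) cylinder(h = 381, r = 24);
  translate([300, 24, 0]) cylinder(h = 381, r = 24);
  translate([24, 283, 0]) cylinder(h = 381, r = 24);
  translate([300, 283, 0]) cylinder(h = 381, r = 24);
}
translate([379, 793, 0]) {
  translate([0, 0, 381]) cube([324, 307, 24]);
  translate([24, 24, 0]) cylinder(h = 381, r = 24);
  translate([300, 24, 0]) cylinder(h = 381, r = 24);
  translate([24, 283, 0]) cylinder(h = 381, r = 24);
  translate([300, 283, 0]) cylinder(h = 381, r = 24);
}
translate([-424, 193, 0]) {
  translate([0, 0, 381]) cube([324, 307, 24]);
  translate([24, 24, 0]) cylinder(h = 381, r = 24);
  translate([300, 24, 0]) cylinder(h = 381, r = 24);
  translate([24, 283, 0]) cylinder(h = 381, r = 24);
  translate([300, 283, 0]) cylinder(h = 381, r = 24);
}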